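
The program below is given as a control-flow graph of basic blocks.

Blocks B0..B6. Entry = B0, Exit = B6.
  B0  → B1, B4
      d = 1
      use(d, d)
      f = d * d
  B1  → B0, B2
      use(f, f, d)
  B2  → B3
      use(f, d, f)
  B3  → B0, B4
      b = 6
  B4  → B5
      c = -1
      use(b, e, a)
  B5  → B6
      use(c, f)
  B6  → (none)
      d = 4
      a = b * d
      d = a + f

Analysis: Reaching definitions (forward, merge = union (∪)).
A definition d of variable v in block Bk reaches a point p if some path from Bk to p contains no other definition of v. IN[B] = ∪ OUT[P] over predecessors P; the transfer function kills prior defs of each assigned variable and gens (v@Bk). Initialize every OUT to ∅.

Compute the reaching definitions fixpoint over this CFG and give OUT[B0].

Answer: {b@B3, d@B0, f@B0}

Working:
Per-block solution:
  B0:  IN={b@B3, d@B0, f@B0}  OUT={b@B3, d@B0, f@B0}
  B1:  IN={b@B3, d@B0, f@B0}  OUT={b@B3, d@B0, f@B0}
  B2:  IN={b@B3, d@B0, f@B0}  OUT={b@B3, d@B0, f@B0}
  B3:  IN={b@B3, d@B0, f@B0}  OUT={b@B3, d@B0, f@B0}
  B4:  IN={b@B3, d@B0, f@B0}  OUT={b@B3, c@B4, d@B0, f@B0}
  B5:  IN={b@B3, c@B4, d@B0, f@B0}  OUT={b@B3, c@B4, d@B0, f@B0}
  B6:  IN={b@B3, c@B4, d@B0, f@B0}  OUT={a@B6, b@B3, c@B4, d@B6, f@B0}

Merge at B0 (entry node, so the boundary value {} is joined with the incoming edge(s)): IN[B0] = {} ⊔ OUT[B1] ⊔ OUT[B3] = {b@B3, d@B0, f@B0}
Applying B0's transfer function to that IN value gives OUT[B0] (row B0 above).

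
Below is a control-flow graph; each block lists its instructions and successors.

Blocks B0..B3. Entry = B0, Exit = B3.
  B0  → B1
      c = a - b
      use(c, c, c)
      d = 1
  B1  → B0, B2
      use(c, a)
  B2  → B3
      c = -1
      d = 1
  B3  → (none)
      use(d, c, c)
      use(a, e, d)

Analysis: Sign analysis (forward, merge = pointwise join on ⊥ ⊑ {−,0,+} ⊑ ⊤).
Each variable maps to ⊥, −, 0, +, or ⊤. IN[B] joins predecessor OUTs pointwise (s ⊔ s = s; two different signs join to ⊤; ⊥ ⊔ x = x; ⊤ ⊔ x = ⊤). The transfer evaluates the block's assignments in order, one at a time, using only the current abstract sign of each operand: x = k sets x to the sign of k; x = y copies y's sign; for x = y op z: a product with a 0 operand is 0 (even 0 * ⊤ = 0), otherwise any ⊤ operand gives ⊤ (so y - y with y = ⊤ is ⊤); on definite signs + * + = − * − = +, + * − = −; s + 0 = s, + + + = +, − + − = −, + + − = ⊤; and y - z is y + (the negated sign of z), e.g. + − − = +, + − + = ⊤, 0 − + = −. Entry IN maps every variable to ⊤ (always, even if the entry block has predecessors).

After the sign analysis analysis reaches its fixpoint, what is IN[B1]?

Converged values:
  B0: | IN=(all ⊤) | OUT={d:+; rest ⊤}
  B1: | IN={d:+; rest ⊤} | OUT={d:+; rest ⊤}
  B2: | IN={d:+; rest ⊤} | OUT={c:-, d:+; rest ⊤}
  B3: | IN={c:-, d:+; rest ⊤} | OUT={c:-, d:+; rest ⊤}

Merge at B1: IN[B1] = OUT[B0] = {a: ⊤, b: ⊤, c: ⊤, d: +, e: ⊤, f: ⊤}

Answer: {a: ⊤, b: ⊤, c: ⊤, d: +, e: ⊤, f: ⊤}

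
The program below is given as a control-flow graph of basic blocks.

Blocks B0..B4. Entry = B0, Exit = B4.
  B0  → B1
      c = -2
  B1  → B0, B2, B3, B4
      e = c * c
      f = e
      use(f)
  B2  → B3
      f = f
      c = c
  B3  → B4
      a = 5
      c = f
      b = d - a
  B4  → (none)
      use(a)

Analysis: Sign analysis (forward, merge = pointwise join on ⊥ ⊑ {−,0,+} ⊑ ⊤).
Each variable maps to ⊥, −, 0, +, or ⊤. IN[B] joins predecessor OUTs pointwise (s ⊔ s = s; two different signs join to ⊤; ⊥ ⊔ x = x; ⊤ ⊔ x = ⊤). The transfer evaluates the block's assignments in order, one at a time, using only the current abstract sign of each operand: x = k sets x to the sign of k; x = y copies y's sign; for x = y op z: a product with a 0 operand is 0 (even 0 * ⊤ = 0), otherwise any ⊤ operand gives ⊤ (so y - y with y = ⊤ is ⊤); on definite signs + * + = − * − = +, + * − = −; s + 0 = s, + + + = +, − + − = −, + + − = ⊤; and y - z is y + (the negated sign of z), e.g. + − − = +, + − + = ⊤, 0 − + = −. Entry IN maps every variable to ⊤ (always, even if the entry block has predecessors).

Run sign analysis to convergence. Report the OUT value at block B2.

Fixpoint table:
  B0:   IN=(all ⊤)   OUT={c:-; rest ⊤}
  B1:   IN={c:-; rest ⊤}   OUT={c:-, e:+, f:+; rest ⊤}
  B2:   IN={c:-, e:+, f:+; rest ⊤}   OUT={c:-, e:+, f:+; rest ⊤}
  B3:   IN={c:-, e:+, f:+; rest ⊤}   OUT={a:+, c:+, e:+, f:+; rest ⊤}
  B4:   IN={e:+, f:+; rest ⊤}   OUT={e:+, f:+; rest ⊤}

Merge at B2: IN[B2] = OUT[B1] = {a: ⊤, b: ⊤, c: -, d: ⊤, e: +, f: +}
Applying B2's transfer function to that IN value gives OUT[B2] (row B2 above).

Answer: {a: ⊤, b: ⊤, c: -, d: ⊤, e: +, f: +}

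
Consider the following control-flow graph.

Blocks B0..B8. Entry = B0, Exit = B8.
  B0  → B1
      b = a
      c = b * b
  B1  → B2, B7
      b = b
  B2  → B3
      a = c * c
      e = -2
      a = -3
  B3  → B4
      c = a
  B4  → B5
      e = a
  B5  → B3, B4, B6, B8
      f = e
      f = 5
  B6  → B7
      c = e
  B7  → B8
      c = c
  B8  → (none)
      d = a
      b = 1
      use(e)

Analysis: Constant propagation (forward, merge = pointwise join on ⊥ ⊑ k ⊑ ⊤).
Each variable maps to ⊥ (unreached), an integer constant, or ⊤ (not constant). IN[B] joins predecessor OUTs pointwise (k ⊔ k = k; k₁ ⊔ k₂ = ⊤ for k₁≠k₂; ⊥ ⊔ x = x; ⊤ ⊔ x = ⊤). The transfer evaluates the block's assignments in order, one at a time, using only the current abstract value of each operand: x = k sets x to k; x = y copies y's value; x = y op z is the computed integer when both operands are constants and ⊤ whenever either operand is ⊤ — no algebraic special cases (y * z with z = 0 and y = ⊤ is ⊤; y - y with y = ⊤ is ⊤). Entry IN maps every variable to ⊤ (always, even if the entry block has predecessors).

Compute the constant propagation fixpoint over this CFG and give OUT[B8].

Answer: {a: ⊤, b: 1, c: ⊤, d: ⊤, e: ⊤, f: ⊤}

Derivation:
Converged values:
  B0:  IN=(all ⊤)  OUT=(all ⊤)
  B1:  IN=(all ⊤)  OUT=(all ⊤)
  B2:  IN=(all ⊤)  OUT={a:-3, e:-2; rest ⊤}
  B3:  IN={a:-3; rest ⊤}  OUT={a:-3, c:-3; rest ⊤}
  B4:  IN={a:-3, c:-3; rest ⊤}  OUT={a:-3, c:-3, e:-3; rest ⊤}
  B5:  IN={a:-3, c:-3, e:-3; rest ⊤}  OUT={a:-3, c:-3, e:-3, f:5; rest ⊤}
  B6:  IN={a:-3, c:-3, e:-3, f:5; rest ⊤}  OUT={a:-3, c:-3, e:-3, f:5; rest ⊤}
  B7:  IN=(all ⊤)  OUT=(all ⊤)
  B8:  IN=(all ⊤)  OUT={b:1; rest ⊤}

Merge at B8: IN[B8] = OUT[B5] ⊔ OUT[B7] = {a: ⊤, b: ⊤, c: ⊤, d: ⊤, e: ⊤, f: ⊤}
Applying B8's transfer function to that IN value gives OUT[B8] (row B8 above).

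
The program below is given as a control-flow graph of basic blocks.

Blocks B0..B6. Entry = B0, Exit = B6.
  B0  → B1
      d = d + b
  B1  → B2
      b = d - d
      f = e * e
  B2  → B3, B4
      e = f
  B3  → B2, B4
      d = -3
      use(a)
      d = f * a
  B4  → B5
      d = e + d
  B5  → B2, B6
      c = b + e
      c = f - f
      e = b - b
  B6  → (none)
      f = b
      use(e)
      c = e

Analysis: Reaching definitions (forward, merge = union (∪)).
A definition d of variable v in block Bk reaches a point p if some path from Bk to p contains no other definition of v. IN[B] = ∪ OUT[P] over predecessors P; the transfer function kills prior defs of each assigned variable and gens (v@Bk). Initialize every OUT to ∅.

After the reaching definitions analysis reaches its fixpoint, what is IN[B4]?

Answer: {b@B1, c@B5, d@B0, d@B3, d@B4, e@B2, f@B1}

Derivation:
Converged values:
  B0: | IN={} | OUT={d@B0}
  B1: | IN={d@B0} | OUT={b@B1, d@B0, f@B1}
  B2: | IN={b@B1, c@B5, d@B0, d@B3, d@B4, e@B2, e@B5, f@B1} | OUT={b@B1, c@B5, d@B0, d@B3, d@B4, e@B2, f@B1}
  B3: | IN={b@B1, c@B5, d@B0, d@B3, d@B4, e@B2, f@B1} | OUT={b@B1, c@B5, d@B3, e@B2, f@B1}
  B4: | IN={b@B1, c@B5, d@B0, d@B3, d@B4, e@B2, f@B1} | OUT={b@B1, c@B5, d@B4, e@B2, f@B1}
  B5: | IN={b@B1, c@B5, d@B4, e@B2, f@B1} | OUT={b@B1, c@B5, d@B4, e@B5, f@B1}
  B6: | IN={b@B1, c@B5, d@B4, e@B5, f@B1} | OUT={b@B1, c@B6, d@B4, e@B5, f@B6}

Merge at B4: IN[B4] = OUT[B2] ⊔ OUT[B3] = {b@B1, c@B5, d@B0, d@B3, d@B4, e@B2, f@B1}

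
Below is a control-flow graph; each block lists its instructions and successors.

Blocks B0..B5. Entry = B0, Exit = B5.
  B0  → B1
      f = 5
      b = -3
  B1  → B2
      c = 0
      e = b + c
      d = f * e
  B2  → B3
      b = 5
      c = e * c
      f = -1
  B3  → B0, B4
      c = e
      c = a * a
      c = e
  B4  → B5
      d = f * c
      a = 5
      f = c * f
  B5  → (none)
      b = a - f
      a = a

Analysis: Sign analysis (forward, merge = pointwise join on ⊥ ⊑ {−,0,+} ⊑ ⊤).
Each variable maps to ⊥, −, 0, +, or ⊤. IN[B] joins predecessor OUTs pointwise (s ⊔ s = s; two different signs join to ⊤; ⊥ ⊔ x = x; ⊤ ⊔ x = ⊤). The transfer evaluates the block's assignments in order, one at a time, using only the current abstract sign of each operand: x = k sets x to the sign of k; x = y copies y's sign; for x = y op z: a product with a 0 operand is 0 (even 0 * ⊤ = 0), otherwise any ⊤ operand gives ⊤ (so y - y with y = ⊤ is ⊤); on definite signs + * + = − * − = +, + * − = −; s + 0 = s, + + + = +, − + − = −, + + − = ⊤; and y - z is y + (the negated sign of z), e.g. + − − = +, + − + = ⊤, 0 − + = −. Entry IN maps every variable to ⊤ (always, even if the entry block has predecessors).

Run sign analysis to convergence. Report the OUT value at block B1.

Answer: {a: ⊤, b: -, c: 0, d: -, e: -, f: +}

Derivation:
Converged values:
  B0:   IN=(all ⊤)   OUT={b:-, f:+; rest ⊤}
  B1:   IN={b:-, f:+; rest ⊤}   OUT={b:-, c:0, d:-, e:-, f:+; rest ⊤}
  B2:   IN={b:-, c:0, d:-, e:-, f:+; rest ⊤}   OUT={b:+, c:0, d:-, e:-, f:-; rest ⊤}
  B3:   IN={b:+, c:0, d:-, e:-, f:-; rest ⊤}   OUT={b:+, c:-, d:-, e:-, f:-; rest ⊤}
  B4:   IN={b:+, c:-, d:-, e:-, f:-; rest ⊤}   OUT={a:+, b:+, c:-, d:+, e:-, f:+; rest ⊤}
  B5:   IN={a:+, b:+, c:-, d:+, e:-, f:+; rest ⊤}   OUT={a:+, c:-, d:+, e:-, f:+; rest ⊤}

Merge at B1: IN[B1] = OUT[B0] = {a: ⊤, b: -, c: ⊤, d: ⊤, e: ⊤, f: +}
Applying B1's transfer function to that IN value gives OUT[B1] (row B1 above).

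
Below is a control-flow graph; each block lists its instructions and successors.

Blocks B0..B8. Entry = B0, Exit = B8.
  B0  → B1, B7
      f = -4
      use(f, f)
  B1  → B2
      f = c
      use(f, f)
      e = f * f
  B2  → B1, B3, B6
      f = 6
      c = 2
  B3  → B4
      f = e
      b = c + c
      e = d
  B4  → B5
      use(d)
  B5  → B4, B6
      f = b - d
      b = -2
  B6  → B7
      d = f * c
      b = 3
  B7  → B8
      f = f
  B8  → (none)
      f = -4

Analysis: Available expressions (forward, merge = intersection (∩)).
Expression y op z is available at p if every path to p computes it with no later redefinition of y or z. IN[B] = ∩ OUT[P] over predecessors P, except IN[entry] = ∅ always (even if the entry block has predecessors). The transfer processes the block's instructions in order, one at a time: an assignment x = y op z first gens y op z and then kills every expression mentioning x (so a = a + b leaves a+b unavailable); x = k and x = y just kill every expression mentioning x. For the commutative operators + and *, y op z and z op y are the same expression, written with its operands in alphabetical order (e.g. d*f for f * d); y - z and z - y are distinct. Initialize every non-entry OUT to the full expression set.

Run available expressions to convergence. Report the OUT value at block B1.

Answer: {f*f}

Working:
Fixpoint table:
  B0:  IN={}  OUT={}
  B1:  IN={}  OUT={f*f}
  B2:  IN={f*f}  OUT={}
  B3:  IN={}  OUT={c+c}
  B4:  IN={c+c}  OUT={c+c}
  B5:  IN={c+c}  OUT={c+c}
  B6:  IN={}  OUT={c*f}
  B7:  IN={}  OUT={}
  B8:  IN={}  OUT={}

Merge at B1: IN[B1] = OUT[B0] ∩ OUT[B2] = {}
Applying B1's transfer function to that IN value gives OUT[B1] (row B1 above).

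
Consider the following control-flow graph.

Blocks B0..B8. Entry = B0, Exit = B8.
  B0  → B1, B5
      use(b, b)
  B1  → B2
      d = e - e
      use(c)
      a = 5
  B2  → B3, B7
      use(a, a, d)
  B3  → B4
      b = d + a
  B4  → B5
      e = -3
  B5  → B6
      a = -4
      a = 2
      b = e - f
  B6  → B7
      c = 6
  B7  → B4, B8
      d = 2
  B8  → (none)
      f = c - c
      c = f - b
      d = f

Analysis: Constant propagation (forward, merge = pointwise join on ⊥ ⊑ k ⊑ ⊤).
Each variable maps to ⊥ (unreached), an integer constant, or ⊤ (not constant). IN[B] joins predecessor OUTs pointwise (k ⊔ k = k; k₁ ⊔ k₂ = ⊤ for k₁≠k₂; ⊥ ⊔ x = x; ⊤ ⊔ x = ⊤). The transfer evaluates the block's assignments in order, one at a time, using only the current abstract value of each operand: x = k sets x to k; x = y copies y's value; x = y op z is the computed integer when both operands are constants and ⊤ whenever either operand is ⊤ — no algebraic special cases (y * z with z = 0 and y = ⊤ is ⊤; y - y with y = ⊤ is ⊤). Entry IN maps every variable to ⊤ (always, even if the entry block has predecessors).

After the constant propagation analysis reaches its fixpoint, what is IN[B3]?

Converged values:
  B0: | IN=(all ⊤) | OUT=(all ⊤)
  B1: | IN=(all ⊤) | OUT={a:5; rest ⊤}
  B2: | IN={a:5; rest ⊤} | OUT={a:5; rest ⊤}
  B3: | IN={a:5; rest ⊤} | OUT={a:5; rest ⊤}
  B4: | IN=(all ⊤) | OUT={e:-3; rest ⊤}
  B5: | IN=(all ⊤) | OUT={a:2; rest ⊤}
  B6: | IN={a:2; rest ⊤} | OUT={a:2, c:6; rest ⊤}
  B7: | IN=(all ⊤) | OUT={d:2; rest ⊤}
  B8: | IN={d:2; rest ⊤} | OUT=(all ⊤)

Merge at B3: IN[B3] = OUT[B2] = {a: 5, b: ⊤, c: ⊤, d: ⊤, e: ⊤, f: ⊤}

Answer: {a: 5, b: ⊤, c: ⊤, d: ⊤, e: ⊤, f: ⊤}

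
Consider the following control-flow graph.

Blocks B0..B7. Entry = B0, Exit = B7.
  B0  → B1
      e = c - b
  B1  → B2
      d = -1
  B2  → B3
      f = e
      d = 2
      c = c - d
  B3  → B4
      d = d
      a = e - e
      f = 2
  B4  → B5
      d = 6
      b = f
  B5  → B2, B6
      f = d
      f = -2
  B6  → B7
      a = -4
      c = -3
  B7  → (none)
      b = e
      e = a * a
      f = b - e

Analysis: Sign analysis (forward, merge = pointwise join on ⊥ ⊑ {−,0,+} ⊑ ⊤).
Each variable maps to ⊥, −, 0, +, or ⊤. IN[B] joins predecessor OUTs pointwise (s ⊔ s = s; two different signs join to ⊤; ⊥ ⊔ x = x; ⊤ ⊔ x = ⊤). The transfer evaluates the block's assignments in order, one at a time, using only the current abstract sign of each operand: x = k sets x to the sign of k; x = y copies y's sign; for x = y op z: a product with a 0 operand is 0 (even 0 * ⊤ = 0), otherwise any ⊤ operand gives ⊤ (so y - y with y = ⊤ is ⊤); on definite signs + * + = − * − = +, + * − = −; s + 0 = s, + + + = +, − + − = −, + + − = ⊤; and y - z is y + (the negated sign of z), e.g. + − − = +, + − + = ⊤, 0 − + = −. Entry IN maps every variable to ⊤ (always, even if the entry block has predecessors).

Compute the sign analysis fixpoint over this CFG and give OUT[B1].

Answer: {a: ⊤, b: ⊤, c: ⊤, d: -, e: ⊤, f: ⊤}

Derivation:
Converged values:
  B0: | IN=(all ⊤) | OUT=(all ⊤)
  B1: | IN=(all ⊤) | OUT={d:-; rest ⊤}
  B2: | IN=(all ⊤) | OUT={d:+; rest ⊤}
  B3: | IN={d:+; rest ⊤} | OUT={d:+, f:+; rest ⊤}
  B4: | IN={d:+, f:+; rest ⊤} | OUT={b:+, d:+, f:+; rest ⊤}
  B5: | IN={b:+, d:+, f:+; rest ⊤} | OUT={b:+, d:+, f:-; rest ⊤}
  B6: | IN={b:+, d:+, f:-; rest ⊤} | OUT={a:-, b:+, c:-, d:+, f:-; rest ⊤}
  B7: | IN={a:-, b:+, c:-, d:+, f:-; rest ⊤} | OUT={a:-, c:-, d:+, e:+; rest ⊤}

Merge at B1: IN[B1] = OUT[B0] = {a: ⊤, b: ⊤, c: ⊤, d: ⊤, e: ⊤, f: ⊤}
Applying B1's transfer function to that IN value gives OUT[B1] (row B1 above).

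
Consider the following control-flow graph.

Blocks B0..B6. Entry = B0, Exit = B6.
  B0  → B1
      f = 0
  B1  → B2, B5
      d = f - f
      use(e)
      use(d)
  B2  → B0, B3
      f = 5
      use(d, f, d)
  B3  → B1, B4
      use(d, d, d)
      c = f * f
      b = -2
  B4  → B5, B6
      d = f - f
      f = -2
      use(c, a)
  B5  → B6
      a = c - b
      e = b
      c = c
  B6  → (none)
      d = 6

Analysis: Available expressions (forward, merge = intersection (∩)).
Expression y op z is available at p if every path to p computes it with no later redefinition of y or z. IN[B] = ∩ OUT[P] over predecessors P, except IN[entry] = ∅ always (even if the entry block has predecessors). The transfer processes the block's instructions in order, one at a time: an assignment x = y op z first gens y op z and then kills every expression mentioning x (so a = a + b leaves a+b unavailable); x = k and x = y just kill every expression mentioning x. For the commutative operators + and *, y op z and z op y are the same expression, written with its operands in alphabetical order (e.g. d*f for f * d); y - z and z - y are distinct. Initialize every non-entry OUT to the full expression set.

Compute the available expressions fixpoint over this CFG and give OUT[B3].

Converged values:
  B0: | IN={} | OUT={}
  B1: | IN={} | OUT={f-f}
  B2: | IN={f-f} | OUT={}
  B3: | IN={} | OUT={f*f}
  B4: | IN={f*f} | OUT={}
  B5: | IN={} | OUT={}
  B6: | IN={} | OUT={}

Merge at B3: IN[B3] = OUT[B2] = {}
Applying B3's transfer function to that IN value gives OUT[B3] (row B3 above).

Answer: {f*f}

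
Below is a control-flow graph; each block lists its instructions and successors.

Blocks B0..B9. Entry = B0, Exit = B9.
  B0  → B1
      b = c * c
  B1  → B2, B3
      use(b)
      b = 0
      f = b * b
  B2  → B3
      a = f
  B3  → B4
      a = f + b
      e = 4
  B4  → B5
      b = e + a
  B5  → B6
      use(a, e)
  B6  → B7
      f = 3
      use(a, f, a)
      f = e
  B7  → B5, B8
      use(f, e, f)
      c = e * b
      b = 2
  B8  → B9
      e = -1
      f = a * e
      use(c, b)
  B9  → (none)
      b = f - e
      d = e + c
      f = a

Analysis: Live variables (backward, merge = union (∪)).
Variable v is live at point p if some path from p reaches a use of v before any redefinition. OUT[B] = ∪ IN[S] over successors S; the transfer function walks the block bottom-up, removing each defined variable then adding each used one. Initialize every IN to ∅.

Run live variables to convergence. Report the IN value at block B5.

Fixpoint table:
  B0:  IN={c}  OUT={b}
  B1:  IN={b}  OUT={b, f}
  B2:  IN={b, f}  OUT={b, f}
  B3:  IN={b, f}  OUT={a, e}
  B4:  IN={a, e}  OUT={a, b, e}
  B5:  IN={a, b, e}  OUT={a, b, e}
  B6:  IN={a, b, e}  OUT={a, b, e, f}
  B7:  IN={a, b, e, f}  OUT={a, b, c, e}
  B8:  IN={a, b, c}  OUT={a, c, e, f}
  B9:  IN={a, c, e, f}  OUT={}

Merge at B5: OUT[B5] = IN[B6] = {a, b, e}
Applying B5's transfer function to that OUT value gives IN[B5] (row B5 above).

Answer: {a, b, e}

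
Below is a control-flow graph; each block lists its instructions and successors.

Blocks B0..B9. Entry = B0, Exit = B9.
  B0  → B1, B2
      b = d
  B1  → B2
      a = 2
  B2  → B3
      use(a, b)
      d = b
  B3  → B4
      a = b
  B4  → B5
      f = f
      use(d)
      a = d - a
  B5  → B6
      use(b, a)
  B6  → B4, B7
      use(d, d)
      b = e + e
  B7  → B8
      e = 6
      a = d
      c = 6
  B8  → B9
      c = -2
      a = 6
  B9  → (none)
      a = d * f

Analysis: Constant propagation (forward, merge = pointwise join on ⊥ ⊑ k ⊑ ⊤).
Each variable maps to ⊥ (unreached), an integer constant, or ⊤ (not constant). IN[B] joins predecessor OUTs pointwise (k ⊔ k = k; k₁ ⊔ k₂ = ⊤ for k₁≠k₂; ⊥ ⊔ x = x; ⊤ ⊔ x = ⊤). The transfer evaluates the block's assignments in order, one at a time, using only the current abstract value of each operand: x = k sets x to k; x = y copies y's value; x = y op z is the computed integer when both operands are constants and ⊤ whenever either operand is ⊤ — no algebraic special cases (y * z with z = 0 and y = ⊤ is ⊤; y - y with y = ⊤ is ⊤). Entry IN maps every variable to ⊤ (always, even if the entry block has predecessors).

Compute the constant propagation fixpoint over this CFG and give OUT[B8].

Answer: {a: 6, b: ⊤, c: -2, d: ⊤, e: 6, f: ⊤}

Trace:
Per-block solution:
  B0: | IN=(all ⊤) | OUT=(all ⊤)
  B1: | IN=(all ⊤) | OUT={a:2; rest ⊤}
  B2: | IN=(all ⊤) | OUT=(all ⊤)
  B3: | IN=(all ⊤) | OUT=(all ⊤)
  B4: | IN=(all ⊤) | OUT=(all ⊤)
  B5: | IN=(all ⊤) | OUT=(all ⊤)
  B6: | IN=(all ⊤) | OUT=(all ⊤)
  B7: | IN=(all ⊤) | OUT={c:6, e:6; rest ⊤}
  B8: | IN={c:6, e:6; rest ⊤} | OUT={a:6, c:-2, e:6; rest ⊤}
  B9: | IN={a:6, c:-2, e:6; rest ⊤} | OUT={c:-2, e:6; rest ⊤}

Merge at B8: IN[B8] = OUT[B7] = {a: ⊤, b: ⊤, c: 6, d: ⊤, e: 6, f: ⊤}
Applying B8's transfer function to that IN value gives OUT[B8] (row B8 above).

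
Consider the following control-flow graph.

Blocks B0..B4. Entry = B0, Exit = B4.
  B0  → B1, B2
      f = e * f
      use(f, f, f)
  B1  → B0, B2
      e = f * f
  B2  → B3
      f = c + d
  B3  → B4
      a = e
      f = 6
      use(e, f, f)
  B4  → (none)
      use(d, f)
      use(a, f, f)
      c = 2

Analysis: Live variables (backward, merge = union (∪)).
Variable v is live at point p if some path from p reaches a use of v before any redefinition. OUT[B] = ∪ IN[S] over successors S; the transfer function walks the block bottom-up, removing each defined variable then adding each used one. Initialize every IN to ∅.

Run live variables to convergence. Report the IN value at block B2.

Per-block solution:
  B0: | IN={c, d, e, f} | OUT={c, d, e, f}
  B1: | IN={c, d, f} | OUT={c, d, e, f}
  B2: | IN={c, d, e} | OUT={d, e}
  B3: | IN={d, e} | OUT={a, d, f}
  B4: | IN={a, d, f} | OUT={}

Merge at B2: OUT[B2] = IN[B3] = {d, e}
Applying B2's transfer function to that OUT value gives IN[B2] (row B2 above).

Answer: {c, d, e}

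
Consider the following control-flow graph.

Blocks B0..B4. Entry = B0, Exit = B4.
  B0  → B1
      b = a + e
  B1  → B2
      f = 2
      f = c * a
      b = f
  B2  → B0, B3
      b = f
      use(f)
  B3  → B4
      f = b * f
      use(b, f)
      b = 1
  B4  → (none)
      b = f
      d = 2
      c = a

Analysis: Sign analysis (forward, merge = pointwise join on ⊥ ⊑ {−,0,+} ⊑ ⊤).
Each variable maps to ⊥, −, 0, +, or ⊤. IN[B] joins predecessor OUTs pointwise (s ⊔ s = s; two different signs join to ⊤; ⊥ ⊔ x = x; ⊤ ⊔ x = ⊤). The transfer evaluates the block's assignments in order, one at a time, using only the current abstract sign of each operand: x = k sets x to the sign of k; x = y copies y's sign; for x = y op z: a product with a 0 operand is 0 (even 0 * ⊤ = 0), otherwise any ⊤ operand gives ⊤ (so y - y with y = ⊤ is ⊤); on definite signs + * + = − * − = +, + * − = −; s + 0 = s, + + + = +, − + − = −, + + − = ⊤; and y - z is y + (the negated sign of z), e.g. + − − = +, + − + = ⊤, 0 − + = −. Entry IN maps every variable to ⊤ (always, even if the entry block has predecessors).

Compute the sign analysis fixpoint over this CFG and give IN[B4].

Per-block solution:
  B0:  IN=(all ⊤)  OUT=(all ⊤)
  B1:  IN=(all ⊤)  OUT=(all ⊤)
  B2:  IN=(all ⊤)  OUT=(all ⊤)
  B3:  IN=(all ⊤)  OUT={b:+; rest ⊤}
  B4:  IN={b:+; rest ⊤}  OUT={d:+; rest ⊤}

Merge at B4: IN[B4] = OUT[B3] = {a: ⊤, b: +, c: ⊤, d: ⊤, e: ⊤, f: ⊤}

Answer: {a: ⊤, b: +, c: ⊤, d: ⊤, e: ⊤, f: ⊤}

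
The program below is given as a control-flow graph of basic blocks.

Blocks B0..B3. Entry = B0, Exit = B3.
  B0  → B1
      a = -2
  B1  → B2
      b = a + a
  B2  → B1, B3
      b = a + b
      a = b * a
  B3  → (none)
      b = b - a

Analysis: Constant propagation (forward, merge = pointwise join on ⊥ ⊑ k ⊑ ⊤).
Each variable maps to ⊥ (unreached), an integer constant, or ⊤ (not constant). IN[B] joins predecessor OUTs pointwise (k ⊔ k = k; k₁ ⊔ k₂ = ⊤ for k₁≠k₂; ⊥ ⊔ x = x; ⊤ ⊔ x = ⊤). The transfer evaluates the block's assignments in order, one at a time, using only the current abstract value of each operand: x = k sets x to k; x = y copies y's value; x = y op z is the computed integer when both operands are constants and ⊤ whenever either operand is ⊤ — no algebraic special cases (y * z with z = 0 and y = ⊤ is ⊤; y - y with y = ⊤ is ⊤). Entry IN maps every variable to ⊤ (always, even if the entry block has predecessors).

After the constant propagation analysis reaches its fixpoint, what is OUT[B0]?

Converged values:
  B0:  IN=(all ⊤)  OUT={a:-2; rest ⊤}
  B1:  IN=(all ⊤)  OUT=(all ⊤)
  B2:  IN=(all ⊤)  OUT=(all ⊤)
  B3:  IN=(all ⊤)  OUT=(all ⊤)

B0 is the boundary node: IN[B0] = {a: ⊤, b: ⊤, c: ⊤, d: ⊤, e: ⊤, f: ⊤}
Applying B0's transfer function to that IN value gives OUT[B0] (row B0 above).

Answer: {a: -2, b: ⊤, c: ⊤, d: ⊤, e: ⊤, f: ⊤}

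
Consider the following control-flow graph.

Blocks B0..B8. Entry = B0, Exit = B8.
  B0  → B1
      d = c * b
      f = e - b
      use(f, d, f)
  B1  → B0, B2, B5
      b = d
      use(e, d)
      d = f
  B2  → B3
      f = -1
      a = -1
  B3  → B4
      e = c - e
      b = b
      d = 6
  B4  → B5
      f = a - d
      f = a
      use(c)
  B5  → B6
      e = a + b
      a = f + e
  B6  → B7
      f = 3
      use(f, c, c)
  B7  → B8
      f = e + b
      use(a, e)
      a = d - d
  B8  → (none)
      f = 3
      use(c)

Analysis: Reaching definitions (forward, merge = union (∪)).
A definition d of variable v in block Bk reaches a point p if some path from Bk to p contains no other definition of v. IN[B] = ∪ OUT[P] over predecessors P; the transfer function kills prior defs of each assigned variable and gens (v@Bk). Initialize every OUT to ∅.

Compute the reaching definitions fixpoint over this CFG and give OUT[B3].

Answer: {a@B2, b@B3, d@B3, e@B3, f@B2}

Working:
Converged values:
  B0: | IN={b@B1, d@B1, f@B0} | OUT={b@B1, d@B0, f@B0}
  B1: | IN={b@B1, d@B0, f@B0} | OUT={b@B1, d@B1, f@B0}
  B2: | IN={b@B1, d@B1, f@B0} | OUT={a@B2, b@B1, d@B1, f@B2}
  B3: | IN={a@B2, b@B1, d@B1, f@B2} | OUT={a@B2, b@B3, d@B3, e@B3, f@B2}
  B4: | IN={a@B2, b@B3, d@B3, e@B3, f@B2} | OUT={a@B2, b@B3, d@B3, e@B3, f@B4}
  B5: | IN={a@B2, b@B1, b@B3, d@B1, d@B3, e@B3, f@B0, f@B4} | OUT={a@B5, b@B1, b@B3, d@B1, d@B3, e@B5, f@B0, f@B4}
  B6: | IN={a@B5, b@B1, b@B3, d@B1, d@B3, e@B5, f@B0, f@B4} | OUT={a@B5, b@B1, b@B3, d@B1, d@B3, e@B5, f@B6}
  B7: | IN={a@B5, b@B1, b@B3, d@B1, d@B3, e@B5, f@B6} | OUT={a@B7, b@B1, b@B3, d@B1, d@B3, e@B5, f@B7}
  B8: | IN={a@B7, b@B1, b@B3, d@B1, d@B3, e@B5, f@B7} | OUT={a@B7, b@B1, b@B3, d@B1, d@B3, e@B5, f@B8}

Merge at B3: IN[B3] = OUT[B2] = {a@B2, b@B1, d@B1, f@B2}
Applying B3's transfer function to that IN value gives OUT[B3] (row B3 above).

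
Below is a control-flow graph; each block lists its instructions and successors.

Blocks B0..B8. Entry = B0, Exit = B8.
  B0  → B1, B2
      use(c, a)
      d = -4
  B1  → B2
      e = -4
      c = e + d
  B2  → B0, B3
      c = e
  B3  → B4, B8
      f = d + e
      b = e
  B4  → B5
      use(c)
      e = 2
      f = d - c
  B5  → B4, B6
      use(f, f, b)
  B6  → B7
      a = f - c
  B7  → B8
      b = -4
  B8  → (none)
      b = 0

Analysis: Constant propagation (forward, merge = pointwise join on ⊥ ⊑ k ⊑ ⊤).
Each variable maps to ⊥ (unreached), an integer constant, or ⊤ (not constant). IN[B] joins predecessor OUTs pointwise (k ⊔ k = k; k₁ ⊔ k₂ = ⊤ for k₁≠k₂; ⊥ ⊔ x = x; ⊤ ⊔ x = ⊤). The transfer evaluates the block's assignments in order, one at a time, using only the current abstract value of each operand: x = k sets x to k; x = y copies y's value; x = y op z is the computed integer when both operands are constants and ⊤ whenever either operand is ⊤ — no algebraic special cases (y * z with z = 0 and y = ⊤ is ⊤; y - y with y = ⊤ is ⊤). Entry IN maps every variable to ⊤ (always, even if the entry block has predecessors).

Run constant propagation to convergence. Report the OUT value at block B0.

Per-block solution:
  B0: | IN=(all ⊤) | OUT={d:-4; rest ⊤}
  B1: | IN={d:-4; rest ⊤} | OUT={c:-8, d:-4, e:-4; rest ⊤}
  B2: | IN={d:-4; rest ⊤} | OUT={d:-4; rest ⊤}
  B3: | IN={d:-4; rest ⊤} | OUT={d:-4; rest ⊤}
  B4: | IN={d:-4; rest ⊤} | OUT={d:-4, e:2; rest ⊤}
  B5: | IN={d:-4, e:2; rest ⊤} | OUT={d:-4, e:2; rest ⊤}
  B6: | IN={d:-4, e:2; rest ⊤} | OUT={d:-4, e:2; rest ⊤}
  B7: | IN={d:-4, e:2; rest ⊤} | OUT={b:-4, d:-4, e:2; rest ⊤}
  B8: | IN={d:-4; rest ⊤} | OUT={b:0, d:-4; rest ⊤}

Merge at B0 (entry node, so the boundary value (all ⊤) is joined with the incoming edge(s)): IN[B0] = (all ⊤) ⊔ OUT[B2] = {a: ⊤, b: ⊤, c: ⊤, d: ⊤, e: ⊤, f: ⊤}
Applying B0's transfer function to that IN value gives OUT[B0] (row B0 above).

Answer: {a: ⊤, b: ⊤, c: ⊤, d: -4, e: ⊤, f: ⊤}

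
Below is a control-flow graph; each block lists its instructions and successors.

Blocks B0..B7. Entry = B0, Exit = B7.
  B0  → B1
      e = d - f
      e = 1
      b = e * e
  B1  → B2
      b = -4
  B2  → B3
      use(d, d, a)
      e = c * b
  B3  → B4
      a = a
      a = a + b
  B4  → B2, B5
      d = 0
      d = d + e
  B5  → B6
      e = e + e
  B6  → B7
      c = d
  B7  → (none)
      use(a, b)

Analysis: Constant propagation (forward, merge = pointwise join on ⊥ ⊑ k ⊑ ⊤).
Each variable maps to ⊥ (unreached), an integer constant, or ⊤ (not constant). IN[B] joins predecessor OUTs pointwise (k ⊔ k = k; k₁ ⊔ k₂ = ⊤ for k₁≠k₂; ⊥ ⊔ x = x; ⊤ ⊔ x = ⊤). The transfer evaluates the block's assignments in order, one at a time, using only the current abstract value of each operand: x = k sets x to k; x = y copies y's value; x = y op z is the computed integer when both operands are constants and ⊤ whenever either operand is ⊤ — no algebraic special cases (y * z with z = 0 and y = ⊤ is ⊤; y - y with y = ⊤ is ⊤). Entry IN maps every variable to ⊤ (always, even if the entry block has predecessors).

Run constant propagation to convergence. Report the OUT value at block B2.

Fixpoint table:
  B0:   IN=(all ⊤)   OUT={b:1, e:1; rest ⊤}
  B1:   IN={b:1, e:1; rest ⊤}   OUT={b:-4, e:1; rest ⊤}
  B2:   IN={b:-4; rest ⊤}   OUT={b:-4; rest ⊤}
  B3:   IN={b:-4; rest ⊤}   OUT={b:-4; rest ⊤}
  B4:   IN={b:-4; rest ⊤}   OUT={b:-4; rest ⊤}
  B5:   IN={b:-4; rest ⊤}   OUT={b:-4; rest ⊤}
  B6:   IN={b:-4; rest ⊤}   OUT={b:-4; rest ⊤}
  B7:   IN={b:-4; rest ⊤}   OUT={b:-4; rest ⊤}

Merge at B2: IN[B2] = OUT[B1] ⊔ OUT[B4] = {a: ⊤, b: -4, c: ⊤, d: ⊤, e: ⊤, f: ⊤}
Applying B2's transfer function to that IN value gives OUT[B2] (row B2 above).

Answer: {a: ⊤, b: -4, c: ⊤, d: ⊤, e: ⊤, f: ⊤}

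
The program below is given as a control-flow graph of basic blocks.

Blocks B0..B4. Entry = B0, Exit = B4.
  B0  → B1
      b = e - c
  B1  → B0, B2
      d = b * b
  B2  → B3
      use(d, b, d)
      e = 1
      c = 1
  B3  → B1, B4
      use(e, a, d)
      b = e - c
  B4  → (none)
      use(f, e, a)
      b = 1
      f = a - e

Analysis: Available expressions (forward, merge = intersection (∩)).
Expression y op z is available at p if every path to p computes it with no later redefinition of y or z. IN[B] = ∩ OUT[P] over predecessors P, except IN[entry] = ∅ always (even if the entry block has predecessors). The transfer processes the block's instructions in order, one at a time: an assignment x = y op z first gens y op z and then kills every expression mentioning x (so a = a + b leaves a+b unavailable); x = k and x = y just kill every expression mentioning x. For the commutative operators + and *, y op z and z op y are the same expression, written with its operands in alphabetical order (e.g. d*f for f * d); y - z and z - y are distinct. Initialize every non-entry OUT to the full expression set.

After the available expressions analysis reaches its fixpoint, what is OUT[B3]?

Answer: {e-c}

Derivation:
Converged values:
  B0:   IN={}   OUT={e-c}
  B1:   IN={e-c}   OUT={b*b, e-c}
  B2:   IN={b*b, e-c}   OUT={b*b}
  B3:   IN={b*b}   OUT={e-c}
  B4:   IN={e-c}   OUT={a-e, e-c}

Merge at B3: IN[B3] = OUT[B2] = {b*b}
Applying B3's transfer function to that IN value gives OUT[B3] (row B3 above).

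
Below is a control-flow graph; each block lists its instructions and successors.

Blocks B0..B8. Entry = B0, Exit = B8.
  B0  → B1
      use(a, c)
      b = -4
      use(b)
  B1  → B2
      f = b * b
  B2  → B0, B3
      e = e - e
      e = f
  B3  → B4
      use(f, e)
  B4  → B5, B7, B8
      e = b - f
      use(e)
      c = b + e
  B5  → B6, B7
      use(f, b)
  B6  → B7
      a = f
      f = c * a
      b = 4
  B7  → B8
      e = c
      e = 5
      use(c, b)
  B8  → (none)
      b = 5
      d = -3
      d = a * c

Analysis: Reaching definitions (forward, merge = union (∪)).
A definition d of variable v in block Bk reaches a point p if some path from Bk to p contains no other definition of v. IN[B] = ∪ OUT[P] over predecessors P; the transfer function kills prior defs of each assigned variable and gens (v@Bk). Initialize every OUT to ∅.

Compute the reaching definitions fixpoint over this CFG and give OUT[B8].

Answer: {a@B6, b@B8, c@B4, d@B8, e@B4, e@B7, f@B1, f@B6}

Derivation:
Per-block solution:
  B0: | IN={b@B0, e@B2, f@B1} | OUT={b@B0, e@B2, f@B1}
  B1: | IN={b@B0, e@B2, f@B1} | OUT={b@B0, e@B2, f@B1}
  B2: | IN={b@B0, e@B2, f@B1} | OUT={b@B0, e@B2, f@B1}
  B3: | IN={b@B0, e@B2, f@B1} | OUT={b@B0, e@B2, f@B1}
  B4: | IN={b@B0, e@B2, f@B1} | OUT={b@B0, c@B4, e@B4, f@B1}
  B5: | IN={b@B0, c@B4, e@B4, f@B1} | OUT={b@B0, c@B4, e@B4, f@B1}
  B6: | IN={b@B0, c@B4, e@B4, f@B1} | OUT={a@B6, b@B6, c@B4, e@B4, f@B6}
  B7: | IN={a@B6, b@B0, b@B6, c@B4, e@B4, f@B1, f@B6} | OUT={a@B6, b@B0, b@B6, c@B4, e@B7, f@B1, f@B6}
  B8: | IN={a@B6, b@B0, b@B6, c@B4, e@B4, e@B7, f@B1, f@B6} | OUT={a@B6, b@B8, c@B4, d@B8, e@B4, e@B7, f@B1, f@B6}

Merge at B8: IN[B8] = OUT[B4] ⊔ OUT[B7] = {a@B6, b@B0, b@B6, c@B4, e@B4, e@B7, f@B1, f@B6}
Applying B8's transfer function to that IN value gives OUT[B8] (row B8 above).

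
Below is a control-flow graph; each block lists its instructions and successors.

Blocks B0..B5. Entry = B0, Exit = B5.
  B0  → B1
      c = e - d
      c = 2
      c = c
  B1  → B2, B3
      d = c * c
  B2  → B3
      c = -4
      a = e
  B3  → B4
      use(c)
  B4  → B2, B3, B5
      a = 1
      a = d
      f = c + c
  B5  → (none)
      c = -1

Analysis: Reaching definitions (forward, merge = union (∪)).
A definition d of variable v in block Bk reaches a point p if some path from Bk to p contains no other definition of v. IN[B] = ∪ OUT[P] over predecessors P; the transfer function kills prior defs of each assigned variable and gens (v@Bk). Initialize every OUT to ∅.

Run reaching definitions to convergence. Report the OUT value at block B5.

Per-block solution:
  B0: | IN={} | OUT={c@B0}
  B1: | IN={c@B0} | OUT={c@B0, d@B1}
  B2: | IN={a@B4, c@B0, c@B2, d@B1, f@B4} | OUT={a@B2, c@B2, d@B1, f@B4}
  B3: | IN={a@B2, a@B4, c@B0, c@B2, d@B1, f@B4} | OUT={a@B2, a@B4, c@B0, c@B2, d@B1, f@B4}
  B4: | IN={a@B2, a@B4, c@B0, c@B2, d@B1, f@B4} | OUT={a@B4, c@B0, c@B2, d@B1, f@B4}
  B5: | IN={a@B4, c@B0, c@B2, d@B1, f@B4} | OUT={a@B4, c@B5, d@B1, f@B4}

Merge at B5: IN[B5] = OUT[B4] = {a@B4, c@B0, c@B2, d@B1, f@B4}
Applying B5's transfer function to that IN value gives OUT[B5] (row B5 above).

Answer: {a@B4, c@B5, d@B1, f@B4}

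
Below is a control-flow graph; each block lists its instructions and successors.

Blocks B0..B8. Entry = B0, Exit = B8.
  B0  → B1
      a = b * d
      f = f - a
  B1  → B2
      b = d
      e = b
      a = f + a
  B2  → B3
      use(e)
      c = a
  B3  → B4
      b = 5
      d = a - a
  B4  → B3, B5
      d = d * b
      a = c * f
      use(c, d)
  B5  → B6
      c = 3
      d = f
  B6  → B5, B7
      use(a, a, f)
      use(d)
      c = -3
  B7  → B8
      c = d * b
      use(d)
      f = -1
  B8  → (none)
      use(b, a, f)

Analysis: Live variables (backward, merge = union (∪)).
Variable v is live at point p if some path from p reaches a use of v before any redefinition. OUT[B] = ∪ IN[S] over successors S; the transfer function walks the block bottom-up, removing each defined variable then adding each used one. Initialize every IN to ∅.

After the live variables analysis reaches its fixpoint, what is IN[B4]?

Fixpoint table:
  B0: | IN={b, d, f} | OUT={a, d, f}
  B1: | IN={a, d, f} | OUT={a, e, f}
  B2: | IN={a, e, f} | OUT={a, c, f}
  B3: | IN={a, c, f} | OUT={b, c, d, f}
  B4: | IN={b, c, d, f} | OUT={a, b, c, f}
  B5: | IN={a, b, f} | OUT={a, b, d, f}
  B6: | IN={a, b, d, f} | OUT={a, b, d, f}
  B7: | IN={a, b, d} | OUT={a, b, f}
  B8: | IN={a, b, f} | OUT={}

Merge at B4: OUT[B4] = IN[B3] ⊔ IN[B5] = {a, b, c, f}
Applying B4's transfer function to that OUT value gives IN[B4] (row B4 above).

Answer: {b, c, d, f}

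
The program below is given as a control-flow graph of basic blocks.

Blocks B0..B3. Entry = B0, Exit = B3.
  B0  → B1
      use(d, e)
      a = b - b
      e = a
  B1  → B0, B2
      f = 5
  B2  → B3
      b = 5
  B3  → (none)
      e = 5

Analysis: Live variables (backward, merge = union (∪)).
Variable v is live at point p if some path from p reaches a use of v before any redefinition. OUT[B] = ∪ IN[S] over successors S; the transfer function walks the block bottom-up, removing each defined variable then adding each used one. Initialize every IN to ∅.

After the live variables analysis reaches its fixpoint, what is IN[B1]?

Converged values:
  B0:   IN={b, d, e}   OUT={b, d, e}
  B1:   IN={b, d, e}   OUT={b, d, e}
  B2:   IN={}   OUT={}
  B3:   IN={}   OUT={}

Merge at B1: OUT[B1] = IN[B0] ⊔ IN[B2] = {b, d, e}
Applying B1's transfer function to that OUT value gives IN[B1] (row B1 above).

Answer: {b, d, e}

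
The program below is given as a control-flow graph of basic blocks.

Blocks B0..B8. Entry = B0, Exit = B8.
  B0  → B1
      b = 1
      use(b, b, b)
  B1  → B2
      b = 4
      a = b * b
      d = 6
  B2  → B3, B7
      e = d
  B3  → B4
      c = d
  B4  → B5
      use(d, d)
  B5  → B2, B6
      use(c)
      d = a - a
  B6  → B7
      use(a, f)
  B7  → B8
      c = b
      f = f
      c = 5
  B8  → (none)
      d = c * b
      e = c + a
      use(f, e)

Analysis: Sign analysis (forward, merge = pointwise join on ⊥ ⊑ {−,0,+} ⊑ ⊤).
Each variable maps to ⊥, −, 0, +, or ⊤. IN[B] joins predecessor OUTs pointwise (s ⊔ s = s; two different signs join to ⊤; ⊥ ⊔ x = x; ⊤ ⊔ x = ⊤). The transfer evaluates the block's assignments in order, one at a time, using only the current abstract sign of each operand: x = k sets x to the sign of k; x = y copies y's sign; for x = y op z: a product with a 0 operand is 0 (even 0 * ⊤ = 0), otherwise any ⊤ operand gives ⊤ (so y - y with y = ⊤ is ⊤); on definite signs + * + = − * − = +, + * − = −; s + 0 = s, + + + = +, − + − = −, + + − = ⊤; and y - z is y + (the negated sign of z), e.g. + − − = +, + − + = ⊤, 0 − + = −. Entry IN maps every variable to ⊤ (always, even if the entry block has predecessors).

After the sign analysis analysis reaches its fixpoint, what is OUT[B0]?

Converged values:
  B0:   IN=(all ⊤)   OUT={b:+; rest ⊤}
  B1:   IN={b:+; rest ⊤}   OUT={a:+, b:+, d:+; rest ⊤}
  B2:   IN={a:+, b:+; rest ⊤}   OUT={a:+, b:+; rest ⊤}
  B3:   IN={a:+, b:+; rest ⊤}   OUT={a:+, b:+; rest ⊤}
  B4:   IN={a:+, b:+; rest ⊤}   OUT={a:+, b:+; rest ⊤}
  B5:   IN={a:+, b:+; rest ⊤}   OUT={a:+, b:+; rest ⊤}
  B6:   IN={a:+, b:+; rest ⊤}   OUT={a:+, b:+; rest ⊤}
  B7:   IN={a:+, b:+; rest ⊤}   OUT={a:+, b:+, c:+; rest ⊤}
  B8:   IN={a:+, b:+, c:+; rest ⊤}   OUT={a:+, b:+, c:+, d:+, e:+; rest ⊤}

B0 is the boundary node: IN[B0] = {a: ⊤, b: ⊤, c: ⊤, d: ⊤, e: ⊤, f: ⊤}
Applying B0's transfer function to that IN value gives OUT[B0] (row B0 above).

Answer: {a: ⊤, b: +, c: ⊤, d: ⊤, e: ⊤, f: ⊤}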